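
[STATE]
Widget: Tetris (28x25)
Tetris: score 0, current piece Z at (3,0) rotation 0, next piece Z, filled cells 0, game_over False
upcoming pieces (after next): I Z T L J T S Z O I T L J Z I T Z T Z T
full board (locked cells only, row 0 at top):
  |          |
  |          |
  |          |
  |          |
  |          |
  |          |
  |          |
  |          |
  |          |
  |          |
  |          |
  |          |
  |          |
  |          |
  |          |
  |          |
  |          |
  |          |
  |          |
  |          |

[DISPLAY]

   ▓▓     │Next:            
    ▓▓    │▓▓               
          │ ▓▓              
          │                 
          │                 
          │                 
          │Score:           
          │0                
          │                 
          │                 
          │                 
          │                 
          │                 
          │                 
          │                 
          │                 
          │                 
          │                 
          │                 
          │                 
          │                 
          │                 
          │                 
          │                 
          │                 


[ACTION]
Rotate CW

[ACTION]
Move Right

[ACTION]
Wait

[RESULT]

          │Next:            
     ▓    │▓▓               
    ▓▓    │ ▓▓              
    ▓     │                 
          │                 
          │                 
          │Score:           
          │0                
          │                 
          │                 
          │                 
          │                 
          │                 
          │                 
          │                 
          │                 
          │                 
          │                 
          │                 
          │                 
          │                 
          │                 
          │                 
          │                 
          │                 


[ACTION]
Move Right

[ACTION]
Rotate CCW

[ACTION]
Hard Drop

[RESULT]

   ▓▓     │Next:            
    ▓▓    │████             
          │                 
          │                 
          │                 
          │                 
          │Score:           
          │0                
          │                 
          │                 
          │                 
          │                 
          │                 
          │                 
          │                 
          │                 
          │                 
          │                 
     ▓▓   │                 
      ▓▓  │                 
          │                 
          │                 
          │                 
          │                 
          │                 


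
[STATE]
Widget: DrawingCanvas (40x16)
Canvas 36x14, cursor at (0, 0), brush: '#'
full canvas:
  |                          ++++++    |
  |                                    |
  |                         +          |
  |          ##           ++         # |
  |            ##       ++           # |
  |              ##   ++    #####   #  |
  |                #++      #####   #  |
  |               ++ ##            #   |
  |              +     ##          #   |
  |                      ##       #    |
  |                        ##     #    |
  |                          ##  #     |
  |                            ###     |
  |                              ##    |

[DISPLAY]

+                         ++++++        
                                        
                         +              
          ##           ++         #     
            ##       ++           #     
              ##   ++    #####   #      
                #++      #####   #      
               ++ ##            #       
              +     ##          #       
                      ##       #        
                        ##     #        
                          ##  #         
                            ###         
                              ##        
                                        
                                        


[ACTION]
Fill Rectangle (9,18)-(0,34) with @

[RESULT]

+                 @@@@@@@@@@@@@@@@@     
                  @@@@@@@@@@@@@@@@@     
                  @@@@@@@@@@@@@@@@@     
          ##      @@@@@@@@@@@@@@@@@     
            ##    @@@@@@@@@@@@@@@@@     
              ##  @@@@@@@@@@@@@@@@@     
                #+@@@@@@@@@@@@@@@@@     
               ++ @@@@@@@@@@@@@@@@@     
              +   @@@@@@@@@@@@@@@@@     
                  @@@@@@@@@@@@@@@@@     
                        ##     #        
                          ##  #         
                            ###         
                              ##        
                                        
                                        


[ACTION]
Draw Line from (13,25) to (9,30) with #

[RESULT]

+                 @@@@@@@@@@@@@@@@@     
                  @@@@@@@@@@@@@@@@@     
                  @@@@@@@@@@@@@@@@@     
          ##      @@@@@@@@@@@@@@@@@     
            ##    @@@@@@@@@@@@@@@@@     
              ##  @@@@@@@@@@@@@@@@@     
                #+@@@@@@@@@@@@@@@@@     
               ++ @@@@@@@@@@@@@@@@@     
              +   @@@@@@@@@@@@@@@@@     
                  @@@@@@@@@@@@#@@@@     
                        ##   # #        
                          ### #         
                          # ###         
                         #    ##        
                                        
                                        


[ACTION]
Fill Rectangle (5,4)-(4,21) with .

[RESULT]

+                 @@@@@@@@@@@@@@@@@     
                  @@@@@@@@@@@@@@@@@     
                  @@@@@@@@@@@@@@@@@     
          ##      @@@@@@@@@@@@@@@@@     
    ..................@@@@@@@@@@@@@     
    ..................@@@@@@@@@@@@@     
                #+@@@@@@@@@@@@@@@@@     
               ++ @@@@@@@@@@@@@@@@@     
              +   @@@@@@@@@@@@@@@@@     
                  @@@@@@@@@@@@#@@@@     
                        ##   # #        
                          ### #         
                          # ###         
                         #    ##        
                                        
                                        


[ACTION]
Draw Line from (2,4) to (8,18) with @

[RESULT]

+                 @@@@@@@@@@@@@@@@@     
                  @@@@@@@@@@@@@@@@@     
    @@            @@@@@@@@@@@@@@@@@     
      @@  ##      @@@@@@@@@@@@@@@@@     
    ....@@............@@@@@@@@@@@@@     
    ......@@@.........@@@@@@@@@@@@@     
             @@ #+@@@@@@@@@@@@@@@@@     
               @@ @@@@@@@@@@@@@@@@@     
              +  @@@@@@@@@@@@@@@@@@     
                  @@@@@@@@@@@@#@@@@     
                        ##   # #        
                          ### #         
                          # ###         
                         #    ##        
                                        
                                        


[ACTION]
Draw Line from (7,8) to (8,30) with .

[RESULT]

+                 @@@@@@@@@@@@@@@@@     
                  @@@@@@@@@@@@@@@@@     
    @@            @@@@@@@@@@@@@@@@@     
      @@  ##      @@@@@@@@@@@@@@@@@     
    ....@@............@@@@@@@@@@@@@     
    ......@@@.........@@@@@@@@@@@@@     
             @@ #+@@@@@@@@@@@@@@@@@     
        ............@@@@@@@@@@@@@@@     
              +  @@@...........@@@@     
                  @@@@@@@@@@@@#@@@@     
                        ##   # #        
                          ### #         
                          # ###         
                         #    ##        
                                        
                                        


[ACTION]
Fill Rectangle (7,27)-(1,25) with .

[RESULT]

+                 @@@@@@@@@@@@@@@@@     
                  @@@@@@@...@@@@@@@     
    @@            @@@@@@@...@@@@@@@     
      @@  ##      @@@@@@@...@@@@@@@     
    ....@@............@@@...@@@@@@@     
    ......@@@.........@@@...@@@@@@@     
             @@ #+@@@@@@@...@@@@@@@     
        ............@@@@@...@@@@@@@     
              +  @@@...........@@@@     
                  @@@@@@@@@@@@#@@@@     
                        ##   # #        
                          ### #         
                          # ###         
                         #    ##        
                                        
                                        


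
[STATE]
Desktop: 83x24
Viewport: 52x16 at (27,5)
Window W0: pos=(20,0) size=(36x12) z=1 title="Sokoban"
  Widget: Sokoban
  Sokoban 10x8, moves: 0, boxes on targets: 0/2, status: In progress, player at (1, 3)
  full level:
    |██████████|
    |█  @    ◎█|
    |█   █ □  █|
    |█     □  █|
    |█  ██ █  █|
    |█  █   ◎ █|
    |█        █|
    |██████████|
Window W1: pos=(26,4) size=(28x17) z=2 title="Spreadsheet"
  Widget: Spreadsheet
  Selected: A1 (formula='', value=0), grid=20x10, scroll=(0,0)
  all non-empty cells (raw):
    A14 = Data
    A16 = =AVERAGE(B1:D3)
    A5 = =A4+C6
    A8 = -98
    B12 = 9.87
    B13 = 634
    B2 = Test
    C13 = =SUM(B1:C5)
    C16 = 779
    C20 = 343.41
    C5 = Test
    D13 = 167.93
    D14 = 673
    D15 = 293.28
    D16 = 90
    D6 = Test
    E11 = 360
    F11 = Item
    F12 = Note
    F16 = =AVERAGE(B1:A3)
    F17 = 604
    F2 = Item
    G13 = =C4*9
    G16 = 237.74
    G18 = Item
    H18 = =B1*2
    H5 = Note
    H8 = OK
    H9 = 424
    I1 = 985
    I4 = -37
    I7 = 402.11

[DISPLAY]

 Spreadsheet              ┃ ┃                       
──────────────────────────┨ ┃                       
A1:                       ┃ ┃                       
       A       B       C  ┃ ┃                       
--------------------------┃ ┃                       
  1      [0]       0      ┃ ┃                       
  2        0Test          ┃━┛                       
  3        0       0      ┃                         
  4        0       0      ┃                         
  5        0       0Test  ┃                         
  6        0       0      ┃                         
  7        0       0      ┃                         
  8      -98       0      ┃                         
  9        0       0      ┃                         
 10        0       0      ┃                         
━━━━━━━━━━━━━━━━━━━━━━━━━━┛                         


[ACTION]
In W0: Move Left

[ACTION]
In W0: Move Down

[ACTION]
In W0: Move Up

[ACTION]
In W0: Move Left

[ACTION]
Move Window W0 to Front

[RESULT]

□  █                        ┃                       
□  █                        ┃                       
█  █                        ┃                       
 ◎ █                        ┃                       
   █                        ┃                       
████                        ┃                       
━━━━━━━━━━━━━━━━━━━━━━━━━━━━┛                       
  3        0       0      ┃                         
  4        0       0      ┃                         
  5        0       0Test  ┃                         
  6        0       0      ┃                         
  7        0       0      ┃                         
  8      -98       0      ┃                         
  9        0       0      ┃                         
 10        0       0      ┃                         
━━━━━━━━━━━━━━━━━━━━━━━━━━┛                         


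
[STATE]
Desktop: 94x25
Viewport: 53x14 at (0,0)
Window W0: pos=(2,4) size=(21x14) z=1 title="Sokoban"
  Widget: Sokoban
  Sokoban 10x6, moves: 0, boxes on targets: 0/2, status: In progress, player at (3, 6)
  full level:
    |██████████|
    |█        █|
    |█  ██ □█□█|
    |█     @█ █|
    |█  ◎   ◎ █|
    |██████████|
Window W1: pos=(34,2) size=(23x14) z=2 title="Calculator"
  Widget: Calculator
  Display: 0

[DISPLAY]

                                                     
                                                     
                                  ┏━━━━━━━━━━━━━━━━━━
                                  ┃ Calculator       
  ┏━━━━━━━━━━━━━━━━━━━┓           ┠──────────────────
  ┃ Sokoban           ┃           ┃                  
  ┠───────────────────┨           ┃┌───┬───┬───┬───┐ 
  ┃██████████         ┃           ┃│ 7 │ 8 │ 9 │ ÷ │ 
  ┃█        █         ┃           ┃├───┼───┼───┼───┤ 
  ┃█  ██ □█□█         ┃           ┃│ 4 │ 5 │ 6 │ × │ 
  ┃█     @█ █         ┃           ┃├───┼───┼───┼───┤ 
  ┃█  ◎   ◎ █         ┃           ┃│ 1 │ 2 │ 3 │ - │ 
  ┃██████████         ┃           ┃├───┼───┼───┼───┤ 
  ┃Moves: 0  0/2      ┃           ┃│ 0 │ . │ = │ + │ 


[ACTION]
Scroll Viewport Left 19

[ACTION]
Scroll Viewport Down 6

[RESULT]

  ┠───────────────────┨           ┃┌───┬───┬───┬───┐ 
  ┃██████████         ┃           ┃│ 7 │ 8 │ 9 │ ÷ │ 
  ┃█        █         ┃           ┃├───┼───┼───┼───┤ 
  ┃█  ██ □█□█         ┃           ┃│ 4 │ 5 │ 6 │ × │ 
  ┃█     @█ █         ┃           ┃├───┼───┼───┼───┤ 
  ┃█  ◎   ◎ █         ┃           ┃│ 1 │ 2 │ 3 │ - │ 
  ┃██████████         ┃           ┃├───┼───┼───┼───┤ 
  ┃Moves: 0  0/2      ┃           ┃│ 0 │ . │ = │ + │ 
  ┃                   ┃           ┃└───┴───┴───┴───┘ 
  ┃                   ┃           ┗━━━━━━━━━━━━━━━━━━
  ┃                   ┃                              
  ┗━━━━━━━━━━━━━━━━━━━┛                              
                                                     
                                                     


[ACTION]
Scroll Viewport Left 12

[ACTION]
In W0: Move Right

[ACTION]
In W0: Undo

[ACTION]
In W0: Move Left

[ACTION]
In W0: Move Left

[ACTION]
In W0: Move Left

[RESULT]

  ┠───────────────────┨           ┃┌───┬───┬───┬───┐ 
  ┃██████████         ┃           ┃│ 7 │ 8 │ 9 │ ÷ │ 
  ┃█        █         ┃           ┃├───┼───┼───┼───┤ 
  ┃█  ██ □█□█         ┃           ┃│ 4 │ 5 │ 6 │ × │ 
  ┃█  @   █ █         ┃           ┃├───┼───┼───┼───┤ 
  ┃█  ◎   ◎ █         ┃           ┃│ 1 │ 2 │ 3 │ - │ 
  ┃██████████         ┃           ┃├───┼───┼───┼───┤ 
  ┃Moves: 3  0/2      ┃           ┃│ 0 │ . │ = │ + │ 
  ┃                   ┃           ┃└───┴───┴───┴───┘ 
  ┃                   ┃           ┗━━━━━━━━━━━━━━━━━━
  ┃                   ┃                              
  ┗━━━━━━━━━━━━━━━━━━━┛                              
                                                     
                                                     


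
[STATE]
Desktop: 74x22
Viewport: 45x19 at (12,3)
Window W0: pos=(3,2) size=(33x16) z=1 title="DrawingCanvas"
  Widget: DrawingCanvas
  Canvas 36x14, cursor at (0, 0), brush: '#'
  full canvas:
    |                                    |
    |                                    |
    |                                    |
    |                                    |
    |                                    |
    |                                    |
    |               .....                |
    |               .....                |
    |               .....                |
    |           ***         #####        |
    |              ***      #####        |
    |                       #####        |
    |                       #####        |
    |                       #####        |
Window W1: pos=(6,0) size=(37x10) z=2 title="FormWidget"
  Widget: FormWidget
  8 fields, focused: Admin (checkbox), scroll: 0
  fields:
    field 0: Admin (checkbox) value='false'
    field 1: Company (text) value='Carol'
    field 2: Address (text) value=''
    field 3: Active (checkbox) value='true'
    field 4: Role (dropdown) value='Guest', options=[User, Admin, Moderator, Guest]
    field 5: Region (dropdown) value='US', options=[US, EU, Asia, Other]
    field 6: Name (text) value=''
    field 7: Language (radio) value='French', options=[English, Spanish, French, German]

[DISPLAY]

in:      [ ]                  ┃              
pany:    [Carol              ]┃              
ress:    [                   ]┃              
ive:     [x]                  ┃              
e:       [Guest             ▼]┃              
ion:     [US                ▼]┃              
━━━━━━━━━━━━━━━━━━━━━━━━━━━━━━┛              
                       ┃                     
       .....           ┃                     
       .....           ┃                     
       .....           ┃                     
   ***         #####   ┃                     
      ***      #####   ┃                     
               #####   ┃                     
━━━━━━━━━━━━━━━━━━━━━━━┛                     
                                             
                                             
                                             
                                             


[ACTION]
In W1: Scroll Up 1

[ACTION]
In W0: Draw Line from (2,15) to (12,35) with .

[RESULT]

in:      [ ]                  ┃              
pany:    [Carol              ]┃              
ress:    [                   ]┃              
ive:     [x]                  ┃              
e:       [Guest             ▼]┃              
ion:     [US                ▼]┃              
━━━━━━━━━━━━━━━━━━━━━━━━━━━━━━┛              
             ..        ┃                     
       .....   ..      ┃                     
       .....     ..    ┃                     
       .....       ..  ┃                     
   ***         ##### ..┃                     
      ***      #####   ┃                     
               #####   ┃                     
━━━━━━━━━━━━━━━━━━━━━━━┛                     
                                             
                                             
                                             
                                             


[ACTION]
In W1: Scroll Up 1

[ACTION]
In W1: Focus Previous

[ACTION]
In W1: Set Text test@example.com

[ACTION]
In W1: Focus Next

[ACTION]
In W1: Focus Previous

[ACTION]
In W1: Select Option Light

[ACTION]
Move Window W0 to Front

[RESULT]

Canvas                 ┃      ┃              
───────────────────────┨     ]┃              
                       ┃     ]┃              
                       ┃      ┃              
       ..              ┃    ▼]┃              
         ..            ┃    ▼]┃              
           ..          ┃━━━━━━┛              
             ..        ┃                     
       .....   ..      ┃                     
       .....     ..    ┃                     
       .....       ..  ┃                     
   ***         ##### ..┃                     
      ***      #####   ┃                     
               #####   ┃                     
━━━━━━━━━━━━━━━━━━━━━━━┛                     
                                             
                                             
                                             
                                             


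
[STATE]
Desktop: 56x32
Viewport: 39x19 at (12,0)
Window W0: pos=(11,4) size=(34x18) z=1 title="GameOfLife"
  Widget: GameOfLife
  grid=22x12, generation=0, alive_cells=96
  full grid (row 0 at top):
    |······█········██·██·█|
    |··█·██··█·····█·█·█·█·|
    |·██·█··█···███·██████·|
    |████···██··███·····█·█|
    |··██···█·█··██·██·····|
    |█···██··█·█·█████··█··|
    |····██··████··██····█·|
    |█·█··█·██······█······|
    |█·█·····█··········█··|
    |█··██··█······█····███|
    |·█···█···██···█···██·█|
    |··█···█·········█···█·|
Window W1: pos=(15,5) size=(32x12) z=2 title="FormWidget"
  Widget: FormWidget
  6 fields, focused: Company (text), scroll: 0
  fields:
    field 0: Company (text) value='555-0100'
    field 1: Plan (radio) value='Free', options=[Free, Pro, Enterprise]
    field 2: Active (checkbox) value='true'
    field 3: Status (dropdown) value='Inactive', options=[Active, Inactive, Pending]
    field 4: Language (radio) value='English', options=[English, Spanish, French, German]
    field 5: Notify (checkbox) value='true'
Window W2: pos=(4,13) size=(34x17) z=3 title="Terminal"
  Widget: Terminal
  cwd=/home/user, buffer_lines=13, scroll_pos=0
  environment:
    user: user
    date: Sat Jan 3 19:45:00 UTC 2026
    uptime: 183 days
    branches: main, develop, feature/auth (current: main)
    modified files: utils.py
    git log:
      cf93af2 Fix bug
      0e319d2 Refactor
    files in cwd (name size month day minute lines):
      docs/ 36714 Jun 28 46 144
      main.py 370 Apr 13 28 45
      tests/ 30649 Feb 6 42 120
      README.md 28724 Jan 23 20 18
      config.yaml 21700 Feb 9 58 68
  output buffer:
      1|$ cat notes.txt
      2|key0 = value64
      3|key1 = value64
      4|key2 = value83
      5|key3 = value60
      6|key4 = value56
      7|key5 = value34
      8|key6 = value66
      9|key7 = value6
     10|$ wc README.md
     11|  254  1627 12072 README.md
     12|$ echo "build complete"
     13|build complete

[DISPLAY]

                                       
                                       
                                       
                                       
━━━━━━━━━━━━━━━━━━━━━━━━━━━━━━━━┓      
 Ga┏━━━━━━━━━━━━━━━━━━━━━━━━━━━━━━┓    
───┃ FormWidget                   ┃    
Gen┠──────────────────────────────┨    
···┃> Company:    [555-0100      ]┃    
··█┃  Plan:       (●) Free  ( ) Pr┃    
·██┃  Active:     [x]             ┃    
███┃  Status:     [Inactive     ▼]┃    
··█┃  Language:   (●) English  ( )┃    
━━━━━━━━━━━━━━━━━━━━━━━━━┓        ┃    
al                       ┃        ┃    
─────────────────────────┨        ┃    
otes.txt                 ┃━━━━━━━━┛    
value64                  ┃      ┃      
value64                  ┃      ┃      


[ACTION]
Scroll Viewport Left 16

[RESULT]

                                       
                                       
                                       
                                       
           ┏━━━━━━━━━━━━━━━━━━━━━━━━━━━
           ┃ Ga┏━━━━━━━━━━━━━━━━━━━━━━━
           ┠───┃ FormWidget            
           ┃Gen┠───────────────────────
           ┃···┃> Company:    [555-0100
           ┃··█┃  Plan:       (●) Free 
           ┃·██┃  Active:     [x]      
           ┃███┃  Status:     [Inactive
           ┃··█┃  Language:   (●) Engli
    ┏━━━━━━━━━━━━━━━━━━━━━━━━━━━━━━━━┓ 
    ┃ Terminal                       ┃ 
    ┠────────────────────────────────┨ 
    ┃$ cat notes.txt                 ┃━
    ┃key0 = value64                  ┃ 
    ┃key1 = value64                  ┃ 


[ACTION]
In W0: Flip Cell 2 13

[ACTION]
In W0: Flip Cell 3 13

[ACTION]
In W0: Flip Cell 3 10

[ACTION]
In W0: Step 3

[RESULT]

                                       
                                       
                                       
                                       
           ┏━━━━━━━━━━━━━━━━━━━━━━━━━━━
           ┃ Ga┏━━━━━━━━━━━━━━━━━━━━━━━
           ┠───┃ FormWidget            
           ┃Gen┠───────────────────────
           ┃···┃> Company:    [555-0100
           ┃···┃  Plan:       (●) Free 
           ┃█·█┃  Active:     [x]      
           ┃██·┃  Status:     [Inactive
           ┃···┃  Language:   (●) Engli
    ┏━━━━━━━━━━━━━━━━━━━━━━━━━━━━━━━━┓ 
    ┃ Terminal                       ┃ 
    ┠────────────────────────────────┨ 
    ┃$ cat notes.txt                 ┃━
    ┃key0 = value64                  ┃ 
    ┃key1 = value64                  ┃ 


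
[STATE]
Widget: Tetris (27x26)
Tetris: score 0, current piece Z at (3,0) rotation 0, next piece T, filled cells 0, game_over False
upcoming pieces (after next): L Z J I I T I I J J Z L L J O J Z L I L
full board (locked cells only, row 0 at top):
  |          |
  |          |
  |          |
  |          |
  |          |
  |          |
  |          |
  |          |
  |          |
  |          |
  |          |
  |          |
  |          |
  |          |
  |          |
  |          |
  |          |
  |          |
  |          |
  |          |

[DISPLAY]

   ▓▓     │Next:           
    ▓▓    │ ▒              
          │▒▒▒             
          │                
          │                
          │                
          │Score:          
          │0               
          │                
          │                
          │                
          │                
          │                
          │                
          │                
          │                
          │                
          │                
          │                
          │                
          │                
          │                
          │                
          │                
          │                
          │                


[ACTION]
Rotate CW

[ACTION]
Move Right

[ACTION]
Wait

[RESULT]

          │Next:           
     ▓    │ ▒              
    ▓▓    │▒▒▒             
    ▓     │                
          │                
          │                
          │Score:          
          │0               
          │                
          │                
          │                
          │                
          │                
          │                
          │                
          │                
          │                
          │                
          │                
          │                
          │                
          │                
          │                
          │                
          │                
          │                


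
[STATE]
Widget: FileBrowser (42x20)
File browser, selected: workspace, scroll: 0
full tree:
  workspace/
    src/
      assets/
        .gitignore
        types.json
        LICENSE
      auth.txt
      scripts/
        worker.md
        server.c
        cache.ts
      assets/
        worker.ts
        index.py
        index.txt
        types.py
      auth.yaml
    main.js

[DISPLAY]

> [-] workspace/                          
    [+] src/                              
    main.js                               
                                          
                                          
                                          
                                          
                                          
                                          
                                          
                                          
                                          
                                          
                                          
                                          
                                          
                                          
                                          
                                          
                                          


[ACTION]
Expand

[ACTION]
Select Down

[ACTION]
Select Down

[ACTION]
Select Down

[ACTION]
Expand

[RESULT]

  [-] workspace/                          
    [+] src/                              
  > main.js                               
                                          
                                          
                                          
                                          
                                          
                                          
                                          
                                          
                                          
                                          
                                          
                                          
                                          
                                          
                                          
                                          
                                          


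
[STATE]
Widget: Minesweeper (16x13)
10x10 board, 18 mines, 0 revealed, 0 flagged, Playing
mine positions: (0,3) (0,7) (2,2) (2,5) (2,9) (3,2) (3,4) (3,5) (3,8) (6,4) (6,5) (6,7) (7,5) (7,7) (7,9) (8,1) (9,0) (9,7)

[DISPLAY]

■■■■■■■■■■      
■■■■■■■■■■      
■■■■■■■■■■      
■■■■■■■■■■      
■■■■■■■■■■      
■■■■■■■■■■      
■■■■■■■■■■      
■■■■■■■■■■      
■■■■■■■■■■      
■■■■■■■■■■      
                
                
                


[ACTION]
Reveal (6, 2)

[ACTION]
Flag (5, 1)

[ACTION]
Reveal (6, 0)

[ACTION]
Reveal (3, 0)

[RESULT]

  1■■■■■■■      
 12■■■■■■■      
 2■■■■■■■■      
 2■■■■■■■■      
 112■■■■■■      
   1■■■■■■      
   1■■■■■■      
1111■■■■■■      
■■■■■■■■■■      
■■■■■■■■■■      
                
                
                


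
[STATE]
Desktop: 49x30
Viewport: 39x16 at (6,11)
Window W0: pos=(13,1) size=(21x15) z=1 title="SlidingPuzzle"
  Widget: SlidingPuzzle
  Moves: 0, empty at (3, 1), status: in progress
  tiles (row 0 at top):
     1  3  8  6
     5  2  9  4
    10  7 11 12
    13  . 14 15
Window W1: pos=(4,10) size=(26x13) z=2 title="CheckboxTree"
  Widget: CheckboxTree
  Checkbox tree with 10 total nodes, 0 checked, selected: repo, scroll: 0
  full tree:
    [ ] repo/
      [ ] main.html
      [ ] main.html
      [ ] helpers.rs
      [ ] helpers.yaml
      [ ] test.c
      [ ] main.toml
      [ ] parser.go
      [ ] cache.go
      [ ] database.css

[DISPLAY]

CheckboxTree           ┃ 15┃           
───────────────────────┨───┃           
[ ] repo/              ┃   ┃           
  [ ] main.html        ┃   ┃           
  [ ] main.html        ┃━━━┛           
  [ ] helpers.rs       ┃               
  [ ] helpers.yaml     ┃               
  [ ] test.c           ┃               
  [ ] main.toml        ┃               
  [ ] parser.go        ┃               
  [ ] cache.go         ┃               
━━━━━━━━━━━━━━━━━━━━━━━┛               
                                       
                                       
                                       
                                       


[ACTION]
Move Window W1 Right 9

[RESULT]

       ┃ CheckboxTree           ┃      
       ┠────────────────────────┨      
       ┃>[ ] repo/              ┃      
       ┃   [ ] main.html        ┃      
       ┃   [ ] main.html        ┃      
       ┃   [ ] helpers.rs       ┃      
       ┃   [ ] helpers.yaml     ┃      
       ┃   [ ] test.c           ┃      
       ┃   [ ] main.toml        ┃      
       ┃   [ ] parser.go        ┃      
       ┃   [ ] cache.go         ┃      
       ┗━━━━━━━━━━━━━━━━━━━━━━━━┛      
                                       
                                       
                                       
                                       


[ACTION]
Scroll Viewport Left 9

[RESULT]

             ┃ CheckboxTree           ┃
             ┠────────────────────────┨
             ┃>[ ] repo/              ┃
             ┃   [ ] main.html        ┃
             ┃   [ ] main.html        ┃
             ┃   [ ] helpers.rs       ┃
             ┃   [ ] helpers.yaml     ┃
             ┃   [ ] test.c           ┃
             ┃   [ ] main.toml        ┃
             ┃   [ ] parser.go        ┃
             ┃   [ ] cache.go         ┃
             ┗━━━━━━━━━━━━━━━━━━━━━━━━┛
                                       
                                       
                                       
                                       


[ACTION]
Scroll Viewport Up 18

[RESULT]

                                       
             ┏━━━━━━━━━━━━━━━━━━━┓     
             ┃ SlidingPuzzle     ┃     
             ┠───────────────────┨     
             ┃┌────┬────┬────┬───┃     
             ┃│  1 │  3 │  8 │  6┃     
             ┃├────┼────┼────┼───┃     
             ┃│  5 │  2 │  9 │  4┃     
             ┃├────┼────┼────┼───┃     
             ┃│ 10 │  7 │ 11 │ 12┃     
             ┏━━━━━━━━━━━━━━━━━━━━━━━━┓
             ┃ CheckboxTree           ┃
             ┠────────────────────────┨
             ┃>[ ] repo/              ┃
             ┃   [ ] main.html        ┃
             ┃   [ ] main.html        ┃


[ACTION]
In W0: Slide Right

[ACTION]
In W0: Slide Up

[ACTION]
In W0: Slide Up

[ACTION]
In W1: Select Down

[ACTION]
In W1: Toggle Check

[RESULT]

                                       
             ┏━━━━━━━━━━━━━━━━━━━┓     
             ┃ SlidingPuzzle     ┃     
             ┠───────────────────┨     
             ┃┌────┬────┬────┬───┃     
             ┃│  1 │  3 │  8 │  6┃     
             ┃├────┼────┼────┼───┃     
             ┃│  5 │  2 │  9 │  4┃     
             ┃├────┼────┼────┼───┃     
             ┃│ 10 │  7 │ 11 │ 12┃     
             ┏━━━━━━━━━━━━━━━━━━━━━━━━┓
             ┃ CheckboxTree           ┃
             ┠────────────────────────┨
             ┃ [-] repo/              ┃
             ┃>  [x] main.html        ┃
             ┃   [ ] main.html        ┃


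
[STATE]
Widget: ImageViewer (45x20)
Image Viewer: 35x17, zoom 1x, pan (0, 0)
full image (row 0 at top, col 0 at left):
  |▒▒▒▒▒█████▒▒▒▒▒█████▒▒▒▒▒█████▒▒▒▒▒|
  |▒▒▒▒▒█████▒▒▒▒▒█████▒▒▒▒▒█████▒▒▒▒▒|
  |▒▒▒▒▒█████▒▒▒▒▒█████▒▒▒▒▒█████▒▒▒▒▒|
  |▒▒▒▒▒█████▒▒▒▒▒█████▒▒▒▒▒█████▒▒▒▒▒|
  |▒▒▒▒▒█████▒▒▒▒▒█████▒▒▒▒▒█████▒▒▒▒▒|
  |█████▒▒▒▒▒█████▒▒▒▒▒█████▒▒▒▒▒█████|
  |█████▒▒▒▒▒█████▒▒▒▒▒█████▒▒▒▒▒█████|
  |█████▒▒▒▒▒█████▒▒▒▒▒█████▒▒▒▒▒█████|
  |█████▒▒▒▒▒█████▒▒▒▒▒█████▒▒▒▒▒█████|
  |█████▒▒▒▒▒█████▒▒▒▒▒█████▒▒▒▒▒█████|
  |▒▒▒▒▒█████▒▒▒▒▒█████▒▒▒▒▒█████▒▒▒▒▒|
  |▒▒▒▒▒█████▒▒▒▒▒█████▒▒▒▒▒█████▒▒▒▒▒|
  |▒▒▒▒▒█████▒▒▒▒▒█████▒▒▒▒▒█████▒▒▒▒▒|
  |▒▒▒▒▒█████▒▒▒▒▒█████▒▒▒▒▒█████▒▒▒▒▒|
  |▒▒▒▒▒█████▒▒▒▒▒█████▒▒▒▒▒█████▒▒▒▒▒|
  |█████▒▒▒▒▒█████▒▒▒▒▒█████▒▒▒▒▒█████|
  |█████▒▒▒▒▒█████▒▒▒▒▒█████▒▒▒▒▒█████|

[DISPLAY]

▒▒▒▒▒█████▒▒▒▒▒█████▒▒▒▒▒█████▒▒▒▒▒          
▒▒▒▒▒█████▒▒▒▒▒█████▒▒▒▒▒█████▒▒▒▒▒          
▒▒▒▒▒█████▒▒▒▒▒█████▒▒▒▒▒█████▒▒▒▒▒          
▒▒▒▒▒█████▒▒▒▒▒█████▒▒▒▒▒█████▒▒▒▒▒          
▒▒▒▒▒█████▒▒▒▒▒█████▒▒▒▒▒█████▒▒▒▒▒          
█████▒▒▒▒▒█████▒▒▒▒▒█████▒▒▒▒▒█████          
█████▒▒▒▒▒█████▒▒▒▒▒█████▒▒▒▒▒█████          
█████▒▒▒▒▒█████▒▒▒▒▒█████▒▒▒▒▒█████          
█████▒▒▒▒▒█████▒▒▒▒▒█████▒▒▒▒▒█████          
█████▒▒▒▒▒█████▒▒▒▒▒█████▒▒▒▒▒█████          
▒▒▒▒▒█████▒▒▒▒▒█████▒▒▒▒▒█████▒▒▒▒▒          
▒▒▒▒▒█████▒▒▒▒▒█████▒▒▒▒▒█████▒▒▒▒▒          
▒▒▒▒▒█████▒▒▒▒▒█████▒▒▒▒▒█████▒▒▒▒▒          
▒▒▒▒▒█████▒▒▒▒▒█████▒▒▒▒▒█████▒▒▒▒▒          
▒▒▒▒▒█████▒▒▒▒▒█████▒▒▒▒▒█████▒▒▒▒▒          
█████▒▒▒▒▒█████▒▒▒▒▒█████▒▒▒▒▒█████          
█████▒▒▒▒▒█████▒▒▒▒▒█████▒▒▒▒▒█████          
                                             
                                             
                                             


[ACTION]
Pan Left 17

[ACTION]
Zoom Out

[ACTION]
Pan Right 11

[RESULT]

▒▒▒▒█████▒▒▒▒▒█████▒▒▒▒▒                     
▒▒▒▒█████▒▒▒▒▒█████▒▒▒▒▒                     
▒▒▒▒█████▒▒▒▒▒█████▒▒▒▒▒                     
▒▒▒▒█████▒▒▒▒▒█████▒▒▒▒▒                     
▒▒▒▒█████▒▒▒▒▒█████▒▒▒▒▒                     
████▒▒▒▒▒█████▒▒▒▒▒█████                     
████▒▒▒▒▒█████▒▒▒▒▒█████                     
████▒▒▒▒▒█████▒▒▒▒▒█████                     
████▒▒▒▒▒█████▒▒▒▒▒█████                     
████▒▒▒▒▒█████▒▒▒▒▒█████                     
▒▒▒▒█████▒▒▒▒▒█████▒▒▒▒▒                     
▒▒▒▒█████▒▒▒▒▒█████▒▒▒▒▒                     
▒▒▒▒█████▒▒▒▒▒█████▒▒▒▒▒                     
▒▒▒▒█████▒▒▒▒▒█████▒▒▒▒▒                     
▒▒▒▒█████▒▒▒▒▒█████▒▒▒▒▒                     
████▒▒▒▒▒█████▒▒▒▒▒█████                     
████▒▒▒▒▒█████▒▒▒▒▒█████                     
                                             
                                             
                                             


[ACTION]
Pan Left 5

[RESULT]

████▒▒▒▒▒█████▒▒▒▒▒█████▒▒▒▒▒                
████▒▒▒▒▒█████▒▒▒▒▒█████▒▒▒▒▒                
████▒▒▒▒▒█████▒▒▒▒▒█████▒▒▒▒▒                
████▒▒▒▒▒█████▒▒▒▒▒█████▒▒▒▒▒                
████▒▒▒▒▒█████▒▒▒▒▒█████▒▒▒▒▒                
▒▒▒▒█████▒▒▒▒▒█████▒▒▒▒▒█████                
▒▒▒▒█████▒▒▒▒▒█████▒▒▒▒▒█████                
▒▒▒▒█████▒▒▒▒▒█████▒▒▒▒▒█████                
▒▒▒▒█████▒▒▒▒▒█████▒▒▒▒▒█████                
▒▒▒▒█████▒▒▒▒▒█████▒▒▒▒▒█████                
████▒▒▒▒▒█████▒▒▒▒▒█████▒▒▒▒▒                
████▒▒▒▒▒█████▒▒▒▒▒█████▒▒▒▒▒                
████▒▒▒▒▒█████▒▒▒▒▒█████▒▒▒▒▒                
████▒▒▒▒▒█████▒▒▒▒▒█████▒▒▒▒▒                
████▒▒▒▒▒█████▒▒▒▒▒█████▒▒▒▒▒                
▒▒▒▒█████▒▒▒▒▒█████▒▒▒▒▒█████                
▒▒▒▒█████▒▒▒▒▒█████▒▒▒▒▒█████                
                                             
                                             
                                             


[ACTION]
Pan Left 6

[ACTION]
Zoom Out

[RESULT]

▒▒▒▒▒█████▒▒▒▒▒█████▒▒▒▒▒█████▒▒▒▒▒          
▒▒▒▒▒█████▒▒▒▒▒█████▒▒▒▒▒█████▒▒▒▒▒          
▒▒▒▒▒█████▒▒▒▒▒█████▒▒▒▒▒█████▒▒▒▒▒          
▒▒▒▒▒█████▒▒▒▒▒█████▒▒▒▒▒█████▒▒▒▒▒          
▒▒▒▒▒█████▒▒▒▒▒█████▒▒▒▒▒█████▒▒▒▒▒          
█████▒▒▒▒▒█████▒▒▒▒▒█████▒▒▒▒▒█████          
█████▒▒▒▒▒█████▒▒▒▒▒█████▒▒▒▒▒█████          
█████▒▒▒▒▒█████▒▒▒▒▒█████▒▒▒▒▒█████          
█████▒▒▒▒▒█████▒▒▒▒▒█████▒▒▒▒▒█████          
█████▒▒▒▒▒█████▒▒▒▒▒█████▒▒▒▒▒█████          
▒▒▒▒▒█████▒▒▒▒▒█████▒▒▒▒▒█████▒▒▒▒▒          
▒▒▒▒▒█████▒▒▒▒▒█████▒▒▒▒▒█████▒▒▒▒▒          
▒▒▒▒▒█████▒▒▒▒▒█████▒▒▒▒▒█████▒▒▒▒▒          
▒▒▒▒▒█████▒▒▒▒▒█████▒▒▒▒▒█████▒▒▒▒▒          
▒▒▒▒▒█████▒▒▒▒▒█████▒▒▒▒▒█████▒▒▒▒▒          
█████▒▒▒▒▒█████▒▒▒▒▒█████▒▒▒▒▒█████          
█████▒▒▒▒▒█████▒▒▒▒▒█████▒▒▒▒▒█████          
                                             
                                             
                                             
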